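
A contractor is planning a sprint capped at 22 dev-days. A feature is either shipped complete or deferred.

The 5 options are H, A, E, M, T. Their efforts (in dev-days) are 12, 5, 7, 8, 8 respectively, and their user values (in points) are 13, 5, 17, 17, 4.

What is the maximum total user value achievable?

Take A, E, and M: effort 5 + 7 + 8 = 20 ≤ 22, user value 5 + 17 + 17 = 39.
No other feasible combination does better.

39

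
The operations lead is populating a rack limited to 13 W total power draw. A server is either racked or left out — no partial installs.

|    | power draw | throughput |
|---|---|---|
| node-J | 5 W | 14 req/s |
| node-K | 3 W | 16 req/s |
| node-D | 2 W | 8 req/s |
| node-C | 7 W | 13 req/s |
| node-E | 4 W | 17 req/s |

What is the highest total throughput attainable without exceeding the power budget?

47

Take node-J, node-K, and node-E: power draw 5 + 3 + 4 = 12 ≤ 13, throughput 14 + 16 + 17 = 47.
No other feasible combination does better.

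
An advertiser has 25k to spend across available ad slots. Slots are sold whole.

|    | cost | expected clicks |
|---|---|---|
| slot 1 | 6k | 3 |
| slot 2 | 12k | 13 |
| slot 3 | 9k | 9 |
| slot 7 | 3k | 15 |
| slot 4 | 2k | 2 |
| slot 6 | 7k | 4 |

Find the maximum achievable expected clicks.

37

Take slot 2, slot 3, and slot 7: cost 12 + 9 + 3 = 24 ≤ 25, expected clicks 13 + 9 + 15 = 37.
No other feasible combination does better.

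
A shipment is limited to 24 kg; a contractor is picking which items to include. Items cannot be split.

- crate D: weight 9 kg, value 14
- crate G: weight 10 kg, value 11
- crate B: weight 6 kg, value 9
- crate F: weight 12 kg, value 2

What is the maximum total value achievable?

Treat it as a binary knapsack problem.
Allowing fractional choices, the relaxed optimum would be about 32.9, but items are indivisible.
crate G + crate B: weight 10 + 6 = 16 ≤ 24, value 11 + 9 = 20.
crate D + crate G: weight 9 + 10 = 19 ≤ 24, value 14 + 11 = 25.
crate D + crate B: weight 9 + 6 = 15 ≤ 24, value 14 + 9 = 23.
Best is crate D and crate G with total value 25.

25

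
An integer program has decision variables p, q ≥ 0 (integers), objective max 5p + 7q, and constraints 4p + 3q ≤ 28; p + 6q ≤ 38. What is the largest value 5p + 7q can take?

Relaxing integrality, the LP optimum is 54.19 at (p,q) = (2.57, 5.9), which is not an integer point.
(p,q)=(2,6): 4·2+3·6=26≤28, 1·2+6·6=38≤38, objective 52.
(p,q)=(3,5): 4·3+3·5=27≤28, 1·3+6·5=33≤38, objective 50.
(p,q)=(1,6): 4·1+3·6=22≤28, 1·1+6·6=37≤38, objective 47.
The best lattice point is (2,6), giving 52.

52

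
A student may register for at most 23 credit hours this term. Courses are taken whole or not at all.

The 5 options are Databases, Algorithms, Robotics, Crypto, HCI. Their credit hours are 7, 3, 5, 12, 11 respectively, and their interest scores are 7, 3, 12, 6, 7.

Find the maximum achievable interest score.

26

Databases + Algorithms + Robotics: credit hours 7 + 3 + 5 = 15 ≤ 23, interest score 7 + 3 + 12 = 22.
Databases + Robotics + HCI: credit hours 7 + 5 + 11 = 23 ≤ 23, interest score 7 + 12 + 7 = 26.
Best is Databases, Robotics, and HCI with total interest score 26.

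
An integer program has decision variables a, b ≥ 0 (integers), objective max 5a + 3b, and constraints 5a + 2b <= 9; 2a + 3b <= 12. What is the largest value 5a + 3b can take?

(a,b)=(0,4): 5·0+2·4=8≤9, 2·0+3·4=12≤12, objective 12.
(a,b)=(1,2): 5·1+2·2=9≤9, 2·1+3·2=8≤12, objective 11.
No feasible integer point exceeds 12.

12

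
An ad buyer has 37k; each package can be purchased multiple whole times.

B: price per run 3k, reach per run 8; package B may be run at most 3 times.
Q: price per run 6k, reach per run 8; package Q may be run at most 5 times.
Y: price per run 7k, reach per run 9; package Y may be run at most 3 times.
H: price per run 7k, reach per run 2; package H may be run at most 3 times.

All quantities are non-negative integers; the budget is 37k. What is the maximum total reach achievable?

59

3×B, 1×Q, and 3×Y: price 36 ≤ 37, reach 3·8 + 1·8 + 3·9 = 59.
3×B, 2×Q, and 2×Y: price 35 ≤ 37, reach 3·8 + 2·8 + 2·9 = 58.
Best is 59.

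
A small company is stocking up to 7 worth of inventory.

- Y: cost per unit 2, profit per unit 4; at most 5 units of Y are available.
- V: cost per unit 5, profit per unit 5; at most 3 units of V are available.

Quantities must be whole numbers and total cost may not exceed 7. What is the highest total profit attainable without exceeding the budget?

12

1×Y and 1×V: cost 7 ≤ 7, profit 1·4 + 1·5 = 9.
3×Y: cost 6 ≤ 7, profit 3·4 = 12.
Best is 12.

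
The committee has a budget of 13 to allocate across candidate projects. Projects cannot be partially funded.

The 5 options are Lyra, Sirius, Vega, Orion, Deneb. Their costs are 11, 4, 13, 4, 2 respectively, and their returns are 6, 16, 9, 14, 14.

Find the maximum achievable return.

Sirius + Orion + Deneb: cost 4 + 4 + 2 = 10 ≤ 13, return 16 + 14 + 14 = 44.
Sirius + Deneb: cost 4 + 2 = 6 ≤ 13, return 16 + 14 = 30.
Sirius + Orion: cost 4 + 4 = 8 ≤ 13, return 16 + 14 = 30.
Best is Sirius, Orion, and Deneb with total return 44.

44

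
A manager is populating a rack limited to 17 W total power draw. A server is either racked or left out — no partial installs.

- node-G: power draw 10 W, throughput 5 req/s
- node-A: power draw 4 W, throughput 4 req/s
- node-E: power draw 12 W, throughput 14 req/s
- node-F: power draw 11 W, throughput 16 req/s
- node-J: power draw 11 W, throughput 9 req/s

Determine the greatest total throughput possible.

20

Allowing fractional choices, the relaxed optimum would be about 23.0, but servers are indivisible.
node-F: power draw 11 ≤ 17, throughput 16.
node-A + node-F: power draw 4 + 11 = 15 ≤ 17, throughput 4 + 16 = 20.
node-A + node-E: power draw 4 + 12 = 16 ≤ 17, throughput 4 + 14 = 18.
Best is node-A and node-F with total throughput 20.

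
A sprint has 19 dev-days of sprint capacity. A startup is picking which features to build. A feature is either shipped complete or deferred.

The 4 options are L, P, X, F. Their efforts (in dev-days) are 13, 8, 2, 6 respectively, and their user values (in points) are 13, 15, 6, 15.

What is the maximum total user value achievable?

36

Treat it as a binary knapsack problem.
Take P, X, and F: effort 8 + 2 + 6 = 16 ≤ 19, user value 15 + 6 + 15 = 36.
No other feasible combination does better.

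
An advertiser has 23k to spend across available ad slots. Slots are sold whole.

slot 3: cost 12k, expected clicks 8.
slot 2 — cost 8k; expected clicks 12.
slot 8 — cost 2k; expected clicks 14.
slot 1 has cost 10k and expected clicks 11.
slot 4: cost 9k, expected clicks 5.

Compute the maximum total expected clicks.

This is a 0-1 knapsack instance.
Take slot 2, slot 8, and slot 1: cost 8 + 2 + 10 = 20 ≤ 23, expected clicks 12 + 14 + 11 = 37.
No other feasible combination does better.

37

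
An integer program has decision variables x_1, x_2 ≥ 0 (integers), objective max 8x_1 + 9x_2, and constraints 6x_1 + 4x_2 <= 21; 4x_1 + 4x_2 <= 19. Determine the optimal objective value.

36

(x_1,x_2)=(0,4) is feasible, giving 36.
(x_1,x_2)=(1,3) is feasible, giving 35.
The best lattice point is (0,4), giving 36.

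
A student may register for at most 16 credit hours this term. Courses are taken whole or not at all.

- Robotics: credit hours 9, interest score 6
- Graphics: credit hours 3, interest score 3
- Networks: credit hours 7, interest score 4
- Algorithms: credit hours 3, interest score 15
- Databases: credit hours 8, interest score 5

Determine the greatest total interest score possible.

Robotics + Graphics + Algorithms: credit hours 9 + 3 + 3 = 15 ≤ 16, interest score 6 + 3 + 15 = 24.
Graphics + Algorithms + Databases: credit hours 3 + 3 + 8 = 14 ≤ 16, interest score 3 + 15 + 5 = 23.
Best is Robotics, Graphics, and Algorithms with total interest score 24.

24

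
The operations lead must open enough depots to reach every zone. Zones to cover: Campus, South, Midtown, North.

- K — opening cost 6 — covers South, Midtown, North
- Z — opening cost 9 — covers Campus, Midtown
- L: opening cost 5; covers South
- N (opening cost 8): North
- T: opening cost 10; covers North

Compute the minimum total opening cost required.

Choose K and Z: together they cover Campus, South, Midtown, North — every zone.
Total opening cost: 6 + 9 = 15.
No cover costs less than 15.

15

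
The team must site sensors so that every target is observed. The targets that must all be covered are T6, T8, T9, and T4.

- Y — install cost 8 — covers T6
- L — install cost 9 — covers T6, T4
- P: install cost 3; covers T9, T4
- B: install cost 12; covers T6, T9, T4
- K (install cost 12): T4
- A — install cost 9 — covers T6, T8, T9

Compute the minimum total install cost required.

This is an integer covering problem.
Choose P and A: together they cover T6, T8, T9, T4 — every target.
Total install cost: 3 + 9 = 12.
No cover costs less than 12.

12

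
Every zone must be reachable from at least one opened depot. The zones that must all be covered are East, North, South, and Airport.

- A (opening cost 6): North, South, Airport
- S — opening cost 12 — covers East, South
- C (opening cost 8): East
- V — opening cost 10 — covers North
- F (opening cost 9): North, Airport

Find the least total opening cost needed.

Choose A and C: together they cover East, North, South, Airport — every zone.
Total opening cost: 6 + 8 = 14.
No cover costs less than 14.

14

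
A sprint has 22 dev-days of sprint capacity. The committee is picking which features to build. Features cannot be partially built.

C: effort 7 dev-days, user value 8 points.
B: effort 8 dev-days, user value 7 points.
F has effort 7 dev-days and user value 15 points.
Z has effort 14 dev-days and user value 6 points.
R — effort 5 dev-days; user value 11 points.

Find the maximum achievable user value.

34

This is a 0-1 knapsack instance.
C + F + R: effort 7 + 7 + 5 = 19 ≤ 22, user value 8 + 15 + 11 = 34.
C + B + F: effort 7 + 8 + 7 = 22 ≤ 22, user value 8 + 7 + 15 = 30.
B + F + R: effort 8 + 7 + 5 = 20 ≤ 22, user value 7 + 15 + 11 = 33.
Best is C, F, and R with total user value 34.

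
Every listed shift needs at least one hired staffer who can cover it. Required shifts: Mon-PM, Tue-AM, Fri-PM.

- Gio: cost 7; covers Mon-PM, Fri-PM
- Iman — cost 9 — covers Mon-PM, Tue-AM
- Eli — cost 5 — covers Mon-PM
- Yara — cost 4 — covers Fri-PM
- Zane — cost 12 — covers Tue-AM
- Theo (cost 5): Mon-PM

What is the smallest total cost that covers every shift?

The greedy cost-per-new-shift heuristic would pick Gio and Iman for 16, but a cheaper cover exists.
Choose Iman and Yara: together they cover Mon-PM, Tue-AM, Fri-PM — every shift.
Total cost: 9 + 4 = 13.
No cover costs less than 13.

13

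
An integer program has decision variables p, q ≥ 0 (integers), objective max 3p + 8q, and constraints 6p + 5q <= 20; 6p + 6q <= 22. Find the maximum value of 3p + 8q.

24

(p,q)=(0,3): 6·0+5·3=15≤20, 6·0+6·3=18≤22, objective 24.
(p,q)=(1,2): 6·1+5·2=16≤20, 6·1+6·2=18≤22, objective 19.
Maximum is 24 at (p,q)=(0,3).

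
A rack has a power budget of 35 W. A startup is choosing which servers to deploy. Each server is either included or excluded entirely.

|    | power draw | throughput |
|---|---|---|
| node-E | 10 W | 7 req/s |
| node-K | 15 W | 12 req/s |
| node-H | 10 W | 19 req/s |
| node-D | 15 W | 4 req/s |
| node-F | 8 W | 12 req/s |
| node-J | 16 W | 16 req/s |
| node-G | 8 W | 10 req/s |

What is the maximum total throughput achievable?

This is an integer program with binary decision variables.
Take node-H, node-F, and node-J: power draw 10 + 8 + 16 = 34 ≤ 35, throughput 19 + 12 + 16 = 47.
No other feasible combination does better.

47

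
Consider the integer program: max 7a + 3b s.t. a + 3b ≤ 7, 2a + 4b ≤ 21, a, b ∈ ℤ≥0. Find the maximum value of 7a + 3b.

(a,b)=(7,0): 1·7+3·0=7≤7, 2·7+4·0=14≤21, objective 49.
(a,b)=(6,0): 1·6+3·0=6≤7, 2·6+4·0=12≤21, objective 42.
The best lattice point is (7,0), giving 49.

49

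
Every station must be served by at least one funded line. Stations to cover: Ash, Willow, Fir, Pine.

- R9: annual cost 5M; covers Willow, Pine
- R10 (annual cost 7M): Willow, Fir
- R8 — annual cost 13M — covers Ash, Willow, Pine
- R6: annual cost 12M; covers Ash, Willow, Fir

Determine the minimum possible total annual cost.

17

Choose R9 and R6: together they cover Ash, Willow, Fir, Pine — every station.
Total annual cost: 5 + 12 = 17.
No cover costs less than 17.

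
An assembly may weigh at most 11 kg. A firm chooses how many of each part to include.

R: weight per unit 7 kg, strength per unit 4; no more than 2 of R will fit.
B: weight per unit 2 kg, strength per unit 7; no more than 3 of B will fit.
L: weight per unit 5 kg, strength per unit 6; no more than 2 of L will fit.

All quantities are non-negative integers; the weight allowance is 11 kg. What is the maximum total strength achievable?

27

3×B and 1×L: weight 11 ≤ 11, strength 3·7 + 1·6 = 27.
3×B: weight 6 ≤ 11, strength 3·7 = 21.
Best is 27.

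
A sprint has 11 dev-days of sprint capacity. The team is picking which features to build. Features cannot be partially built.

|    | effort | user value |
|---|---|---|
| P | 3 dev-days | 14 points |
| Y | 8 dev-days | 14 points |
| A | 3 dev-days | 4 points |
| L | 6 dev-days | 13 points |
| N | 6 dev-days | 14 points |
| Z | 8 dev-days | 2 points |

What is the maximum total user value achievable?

Allowing fractional choices, the relaxed optimum would be about 32.3, but features are indivisible.
P + L: effort 3 + 6 = 9 ≤ 11, user value 14 + 13 = 27.
P + N: effort 3 + 6 = 9 ≤ 11, user value 14 + 14 = 28.
P + Y: effort 3 + 8 = 11 ≤ 11, user value 14 + 14 = 28.
The maximum user value is 28; one optimal choice is P and N.

28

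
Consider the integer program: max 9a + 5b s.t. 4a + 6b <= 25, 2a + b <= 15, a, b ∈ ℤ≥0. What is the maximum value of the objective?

The continuous relaxation peaks at (6.25, 0) with value 56.25; rounding to a feasible lattice point costs some objective.
(a,b)=(6,0): 4·6+6·0=24≤25, 2·6+1·0=12≤15, objective 54.
(a,b)=(5,0): 4·5+6·0=20≤25, 2·5+1·0=10≤15, objective 45.
No feasible integer point exceeds 54.

54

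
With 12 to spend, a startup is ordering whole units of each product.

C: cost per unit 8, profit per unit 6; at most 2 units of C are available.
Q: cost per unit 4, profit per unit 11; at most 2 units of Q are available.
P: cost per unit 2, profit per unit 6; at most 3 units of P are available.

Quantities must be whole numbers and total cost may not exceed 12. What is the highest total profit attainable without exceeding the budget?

This is a bounded integer knapsack.
1×Q and 3×P: cost 10 ≤ 12, profit 1·11 + 3·6 = 29.
2×Q and 2×P: cost 12 ≤ 12, profit 2·11 + 2·6 = 34.
Best is 34.

34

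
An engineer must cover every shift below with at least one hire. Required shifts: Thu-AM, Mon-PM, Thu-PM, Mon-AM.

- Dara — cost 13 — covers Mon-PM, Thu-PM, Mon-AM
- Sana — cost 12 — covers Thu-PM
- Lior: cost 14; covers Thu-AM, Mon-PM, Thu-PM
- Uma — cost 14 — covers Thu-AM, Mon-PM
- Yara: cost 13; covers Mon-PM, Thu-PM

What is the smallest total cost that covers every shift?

Choose Dara and Lior: together they cover Thu-AM, Mon-PM, Thu-PM, Mon-AM — every shift.
Total cost: 13 + 14 = 27.
No cover costs less than 27.

27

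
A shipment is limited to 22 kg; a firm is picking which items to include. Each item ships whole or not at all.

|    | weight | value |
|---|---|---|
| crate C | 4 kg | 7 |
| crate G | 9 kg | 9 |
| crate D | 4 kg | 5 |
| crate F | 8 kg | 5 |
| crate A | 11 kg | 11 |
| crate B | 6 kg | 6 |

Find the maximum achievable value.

24

Take crate C, crate A, and crate B: weight 4 + 11 + 6 = 21 ≤ 22, value 7 + 11 + 6 = 24.
No other feasible combination does better.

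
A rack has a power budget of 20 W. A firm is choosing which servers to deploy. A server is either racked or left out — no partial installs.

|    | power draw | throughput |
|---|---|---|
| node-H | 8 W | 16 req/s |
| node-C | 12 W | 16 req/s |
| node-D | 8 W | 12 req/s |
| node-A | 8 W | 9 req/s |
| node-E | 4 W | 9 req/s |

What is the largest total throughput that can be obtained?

Take node-H, node-D, and node-E: power draw 8 + 8 + 4 = 20 ≤ 20, throughput 16 + 12 + 9 = 37.
No other feasible combination does better.

37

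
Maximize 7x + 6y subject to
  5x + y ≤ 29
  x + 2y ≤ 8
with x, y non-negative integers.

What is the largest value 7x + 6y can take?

41

Relaxing integrality, the LP optimum is 46.22 at (x,y) = (5.56, 1.22), which is not an integer point.
(x,y)=(5,1): 5·5+1·1=26≤29, 1·5+2·1=7≤8, objective 41.
(x,y)=(4,2): 5·4+1·2=22≤29, 1·4+2·2=8≤8, objective 40.
(x,y)=(5,0): 5·5+1·0=25≤29, 1·5+2·0=5≤8, objective 35.
Maximum is 41 at (x,y)=(5,1).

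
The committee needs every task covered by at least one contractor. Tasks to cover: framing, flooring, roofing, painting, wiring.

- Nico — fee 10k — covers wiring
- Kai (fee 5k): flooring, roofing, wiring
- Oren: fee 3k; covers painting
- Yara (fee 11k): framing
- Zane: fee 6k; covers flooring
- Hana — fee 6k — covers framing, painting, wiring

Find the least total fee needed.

11

This is an integer covering problem.
The greedy cost-per-new-task heuristic would pick Kai, Oren, and Hana for 14, but a cheaper cover exists.
Choose Kai and Hana: together they cover framing, flooring, roofing, painting, wiring — every task.
Total fee: 5 + 6 = 11.
No cover costs less than 11.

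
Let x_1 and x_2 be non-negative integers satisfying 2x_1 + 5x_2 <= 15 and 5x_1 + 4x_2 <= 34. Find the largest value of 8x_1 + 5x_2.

48

(x_1,x_2)=(6,0) is feasible, giving 48.
(x_1,x_2)=(5,1) is feasible, giving 45.
(x_1,x_2)=(5,0) is feasible, giving 40.
The best lattice point is (6,0), giving 48.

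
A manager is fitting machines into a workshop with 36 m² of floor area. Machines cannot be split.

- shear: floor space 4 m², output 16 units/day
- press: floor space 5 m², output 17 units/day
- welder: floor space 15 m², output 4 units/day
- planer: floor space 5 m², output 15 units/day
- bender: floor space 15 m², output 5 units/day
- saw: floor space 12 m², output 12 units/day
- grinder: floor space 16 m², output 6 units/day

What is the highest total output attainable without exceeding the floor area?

60

Treat it as a binary knapsack problem.
Allowing fractional choices, the relaxed optimum would be about 63.8, but machines are indivisible.
shear + press + planer + grinder: floor space 4 + 5 + 5 + 16 = 30 ≤ 36, output 16 + 17 + 15 + 6 = 54.
shear + press + planer + saw: floor space 4 + 5 + 5 + 12 = 26 ≤ 36, output 16 + 17 + 15 + 12 = 60.
shear + press + planer + bender: floor space 4 + 5 + 5 + 15 = 29 ≤ 36, output 16 + 17 + 15 + 5 = 53.
Best is shear, press, planer, and saw with total output 60.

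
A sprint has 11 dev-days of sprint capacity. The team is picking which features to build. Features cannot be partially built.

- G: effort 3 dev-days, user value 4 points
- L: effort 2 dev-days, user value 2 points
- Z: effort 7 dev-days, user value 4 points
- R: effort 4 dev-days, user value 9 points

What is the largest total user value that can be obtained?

15

This is an integer program with binary decision variables.
Allowing fractional choices, the relaxed optimum would be about 16.1, but features are indivisible.
G + R: effort 3 + 4 = 7 ≤ 11, user value 4 + 9 = 13.
G + L + R: effort 3 + 2 + 4 = 9 ≤ 11, user value 4 + 2 + 9 = 15.
Best is G, L, and R with total user value 15.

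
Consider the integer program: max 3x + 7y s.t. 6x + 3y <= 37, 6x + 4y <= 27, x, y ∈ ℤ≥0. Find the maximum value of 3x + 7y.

The continuous relaxation peaks at (0, 6.75) with value 47.25; rounding to a feasible lattice point costs some objective.
(x,y)=(0,6): 6·0+3·6=18≤37, 6·0+4·6=24≤27, objective 42.
(x,y)=(1,5): 6·1+3·5=21≤37, 6·1+4·5=26≤27, objective 38.
(x,y)=(0,5): 6·0+3·5=15≤37, 6·0+4·5=20≤27, objective 35.
No feasible integer point exceeds 42.

42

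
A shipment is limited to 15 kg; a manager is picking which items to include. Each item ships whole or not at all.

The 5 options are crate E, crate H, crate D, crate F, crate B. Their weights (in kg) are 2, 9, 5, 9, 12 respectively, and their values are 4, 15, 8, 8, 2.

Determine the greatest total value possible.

crate H + crate D: weight 9 + 5 = 14 ≤ 15, value 15 + 8 = 23.
crate E + crate H: weight 2 + 9 = 11 ≤ 15, value 4 + 15 = 19.
crate D + crate F: weight 5 + 9 = 14 ≤ 15, value 8 + 8 = 16.
Best is crate H and crate D with total value 23.

23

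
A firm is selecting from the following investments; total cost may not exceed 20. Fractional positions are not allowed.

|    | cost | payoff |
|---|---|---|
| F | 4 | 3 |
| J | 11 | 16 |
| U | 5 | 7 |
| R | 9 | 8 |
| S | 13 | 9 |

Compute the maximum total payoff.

Take F, J, and U: cost 4 + 11 + 5 = 20 ≤ 20, payoff 3 + 16 + 7 = 26.
No other feasible combination does better.

26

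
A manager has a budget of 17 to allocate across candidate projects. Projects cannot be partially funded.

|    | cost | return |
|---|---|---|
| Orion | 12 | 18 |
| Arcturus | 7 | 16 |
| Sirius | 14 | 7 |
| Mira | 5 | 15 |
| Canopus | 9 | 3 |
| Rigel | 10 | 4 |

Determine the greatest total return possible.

33

Allowing fractional choices, the relaxed optimum would be about 38.5, but projects are indivisible.
Arcturus + Mira: cost 7 + 5 = 12 ≤ 17, return 16 + 15 = 31.
Orion + Mira: cost 12 + 5 = 17 ≤ 17, return 18 + 15 = 33.
Best is Orion and Mira with total return 33.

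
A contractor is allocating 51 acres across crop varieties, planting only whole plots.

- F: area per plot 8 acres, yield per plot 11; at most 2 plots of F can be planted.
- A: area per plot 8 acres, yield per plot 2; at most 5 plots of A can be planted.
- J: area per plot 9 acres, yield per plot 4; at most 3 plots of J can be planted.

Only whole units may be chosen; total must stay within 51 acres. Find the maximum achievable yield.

36

F has the best ratio (11/8); taking only F gives at most 2×11 = 22 (stopped by the supply cap of 2).
Mixing does better — 2×F, 1×A, and 3×J: area 51 ≤ 51, yield 2·11 + 1·2 + 3·4 = 36.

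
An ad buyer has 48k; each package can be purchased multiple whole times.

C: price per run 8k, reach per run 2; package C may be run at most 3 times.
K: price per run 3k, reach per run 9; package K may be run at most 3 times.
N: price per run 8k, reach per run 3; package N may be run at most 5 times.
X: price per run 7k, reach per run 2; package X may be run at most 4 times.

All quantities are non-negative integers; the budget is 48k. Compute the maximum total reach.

This is a bounded integer knapsack.
Take 3×K, 4×N, and 1×X: price 48 ≤ 48, reach 3·9 + 4·3 + 1·2 = 41.
K has the best ratio (9/3) and is taken to its limit of 3; remaining capacity is filled optimally with the others.

41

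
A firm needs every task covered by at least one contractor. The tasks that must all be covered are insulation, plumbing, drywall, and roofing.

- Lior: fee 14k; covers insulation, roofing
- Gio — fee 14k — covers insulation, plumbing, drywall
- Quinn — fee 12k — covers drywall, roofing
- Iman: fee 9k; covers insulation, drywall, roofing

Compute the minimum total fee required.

23

This is an integer covering problem.
Choose Gio and Iman: together they cover insulation, plumbing, drywall, roofing — every task.
Total fee: 14 + 9 = 23.
No cover costs less than 23.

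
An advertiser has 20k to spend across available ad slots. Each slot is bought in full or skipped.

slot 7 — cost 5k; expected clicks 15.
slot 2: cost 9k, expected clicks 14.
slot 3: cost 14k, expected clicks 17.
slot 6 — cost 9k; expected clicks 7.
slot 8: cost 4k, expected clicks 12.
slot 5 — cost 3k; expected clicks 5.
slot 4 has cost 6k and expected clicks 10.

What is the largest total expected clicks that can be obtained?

Allowing fractional choices, the relaxed optimum would be about 45.1, but ad slots are indivisible.
slot 7 + slot 2 + slot 8: cost 5 + 9 + 4 = 18 ≤ 20, expected clicks 15 + 14 + 12 = 41.
slot 7 + slot 8 + slot 5 + slot 4: cost 5 + 4 + 3 + 6 = 18 ≤ 20, expected clicks 15 + 12 + 5 + 10 = 42.
slot 7 + slot 2 + slot 4: cost 5 + 9 + 6 = 20 ≤ 20, expected clicks 15 + 14 + 10 = 39.
Best is slot 7, slot 8, slot 5, and slot 4 with total expected clicks 42.

42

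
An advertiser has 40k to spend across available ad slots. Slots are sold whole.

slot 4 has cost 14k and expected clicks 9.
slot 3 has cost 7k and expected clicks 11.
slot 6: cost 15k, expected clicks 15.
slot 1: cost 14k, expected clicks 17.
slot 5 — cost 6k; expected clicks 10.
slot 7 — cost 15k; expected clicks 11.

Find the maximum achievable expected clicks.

slot 3 + slot 6 + slot 1: cost 7 + 15 + 14 = 36 ≤ 40, expected clicks 11 + 15 + 17 = 43.
slot 3 + slot 1 + slot 7: cost 7 + 14 + 15 = 36 ≤ 40, expected clicks 11 + 17 + 11 = 39.
slot 6 + slot 1 + slot 5: cost 15 + 14 + 6 = 35 ≤ 40, expected clicks 15 + 17 + 10 = 42.
Best is slot 3, slot 6, and slot 1 with total expected clicks 43.

43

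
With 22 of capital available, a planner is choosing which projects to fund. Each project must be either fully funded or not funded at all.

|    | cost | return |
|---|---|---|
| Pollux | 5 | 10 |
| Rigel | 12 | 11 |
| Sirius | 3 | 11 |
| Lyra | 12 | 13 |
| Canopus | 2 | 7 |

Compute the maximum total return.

Pollux + Rigel + Sirius + Canopus: cost 5 + 12 + 3 + 2 = 22 ≤ 22, return 10 + 11 + 11 + 7 = 39.
Pollux + Sirius + Lyra: cost 5 + 3 + 12 = 20 ≤ 22, return 10 + 11 + 13 = 34.
Pollux + Sirius + Lyra + Canopus: cost 5 + 3 + 12 + 2 = 22 ≤ 22, return 10 + 11 + 13 + 7 = 41.
Best is Pollux, Sirius, Lyra, and Canopus with total return 41.

41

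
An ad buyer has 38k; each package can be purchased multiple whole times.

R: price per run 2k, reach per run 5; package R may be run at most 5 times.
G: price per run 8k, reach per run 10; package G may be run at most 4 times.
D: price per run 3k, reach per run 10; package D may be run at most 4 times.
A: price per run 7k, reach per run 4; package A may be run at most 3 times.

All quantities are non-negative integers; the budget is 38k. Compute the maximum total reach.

85

Take 5×R, 2×G, and 4×D: price 38 ≤ 38, reach 5·5 + 2·10 + 4·10 = 85.
D has the best ratio (10/3) and is taken to its limit of 4; remaining capacity is filled optimally with the others.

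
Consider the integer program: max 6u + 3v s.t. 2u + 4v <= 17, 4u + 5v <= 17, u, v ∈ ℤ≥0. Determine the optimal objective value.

24

(u,v)=(4,0): 2·4+4·0=8≤17, 4·4+5·0=16≤17, objective 24.
(u,v)=(3,1): 2·3+4·1=10≤17, 4·3+5·1=17≤17, objective 21.
Maximum is 24 at (u,v)=(4,0).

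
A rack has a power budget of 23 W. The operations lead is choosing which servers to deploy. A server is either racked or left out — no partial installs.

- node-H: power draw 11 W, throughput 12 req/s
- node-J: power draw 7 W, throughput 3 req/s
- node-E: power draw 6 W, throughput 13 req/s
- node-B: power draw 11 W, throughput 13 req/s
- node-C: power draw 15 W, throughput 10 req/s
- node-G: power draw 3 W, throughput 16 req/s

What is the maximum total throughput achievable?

42

node-E + node-B + node-G: power draw 6 + 11 + 3 = 20 ≤ 23, throughput 13 + 13 + 16 = 42.
node-H + node-E + node-G: power draw 11 + 6 + 3 = 20 ≤ 23, throughput 12 + 13 + 16 = 41.
Best is node-E, node-B, and node-G with total throughput 42.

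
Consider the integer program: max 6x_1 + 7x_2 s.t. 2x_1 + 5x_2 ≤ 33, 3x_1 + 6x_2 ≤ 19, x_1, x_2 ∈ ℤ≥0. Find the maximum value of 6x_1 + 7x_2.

The continuous relaxation peaks at (6.33, 0) with value 38.00; rounding to a feasible lattice point costs some objective.
(x_1,x_2)=(6,0): 2·6+5·0=12≤33, 3·6+6·0=18≤19, objective 36.
(x_1,x_2)=(5,0): 2·5+5·0=10≤33, 3·5+6·0=15≤19, objective 30.
The best lattice point is (6,0), giving 36.

36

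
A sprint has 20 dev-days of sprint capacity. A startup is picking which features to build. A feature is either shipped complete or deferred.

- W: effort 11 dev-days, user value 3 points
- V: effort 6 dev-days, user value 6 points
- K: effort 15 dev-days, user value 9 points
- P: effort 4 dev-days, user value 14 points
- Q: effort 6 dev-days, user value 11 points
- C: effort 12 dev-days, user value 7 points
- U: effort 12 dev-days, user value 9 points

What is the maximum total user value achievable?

Allowing fractional choices, the relaxed optimum would be about 34.0, but features are indivisible.
V + P + Q: effort 6 + 4 + 6 = 16 ≤ 20, user value 6 + 14 + 11 = 31.
P + Q: effort 4 + 6 = 10 ≤ 20, user value 14 + 11 = 25.
Best is V, P, and Q with total user value 31.

31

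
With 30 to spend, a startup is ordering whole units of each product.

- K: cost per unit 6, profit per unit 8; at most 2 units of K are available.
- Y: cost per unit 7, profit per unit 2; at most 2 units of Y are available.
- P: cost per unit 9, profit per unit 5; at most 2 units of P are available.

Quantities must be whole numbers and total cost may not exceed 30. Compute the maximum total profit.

2×K and 2×P: cost 30 ≤ 30, profit 2·8 + 2·5 = 26.
2×K, 1×Y, and 1×P: cost 28 ≤ 30, profit 2·8 + 1·2 + 1·5 = 23.
Best is 26.

26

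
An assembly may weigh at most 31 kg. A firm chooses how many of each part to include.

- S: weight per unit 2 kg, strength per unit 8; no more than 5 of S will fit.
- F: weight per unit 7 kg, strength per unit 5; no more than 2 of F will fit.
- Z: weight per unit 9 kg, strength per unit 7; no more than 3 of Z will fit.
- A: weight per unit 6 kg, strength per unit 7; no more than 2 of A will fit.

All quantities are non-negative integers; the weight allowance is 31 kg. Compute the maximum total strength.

S has the best ratio (8/2); taking only S gives at most 5×8 = 40 (stopped by the supply cap of 5).
Mixing does better — 5×S, 1×Z, and 2×A: weight 31 ≤ 31, strength 5·8 + 1·7 + 2·7 = 61.

61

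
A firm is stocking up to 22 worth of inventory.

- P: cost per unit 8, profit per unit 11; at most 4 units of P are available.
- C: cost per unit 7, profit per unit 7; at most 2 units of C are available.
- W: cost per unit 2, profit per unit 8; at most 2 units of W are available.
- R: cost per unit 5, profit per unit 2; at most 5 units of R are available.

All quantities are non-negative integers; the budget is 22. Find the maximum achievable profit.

38

W has the best ratio (8/2); taking only W gives at most 2×8 = 16 (stopped by the supply cap of 2).
Mixing does better — 2×P and 2×W: cost 20 ≤ 22, profit 2·11 + 2·8 = 38.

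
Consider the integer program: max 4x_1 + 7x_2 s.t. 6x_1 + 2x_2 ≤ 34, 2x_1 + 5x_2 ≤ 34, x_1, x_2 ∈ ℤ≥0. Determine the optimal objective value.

51

The continuous relaxation peaks at (3.92, 5.23) with value 52.31; rounding to a feasible lattice point costs some objective.
(x_1,x_2)=(4,5): 6·4+2·5=34≤34, 2·4+5·5=33≤34, objective 51.
(x_1,x_2)=(2,6): 6·2+2·6=24≤34, 2·2+5·6=34≤34, objective 50.
(x_1,x_2)=(3,5): 6·3+2·5=28≤34, 2·3+5·5=31≤34, objective 47.
Maximum is 51 at (x_1,x_2)=(4,5).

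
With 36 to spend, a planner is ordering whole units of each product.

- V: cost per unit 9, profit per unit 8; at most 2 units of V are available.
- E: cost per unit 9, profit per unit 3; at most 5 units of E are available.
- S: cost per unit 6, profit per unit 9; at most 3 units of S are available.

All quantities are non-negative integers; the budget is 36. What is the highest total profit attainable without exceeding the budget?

2×V and 3×S: cost 36 ≤ 36, profit 2·8 + 3·9 = 43.
1×V, 1×E, and 3×S: cost 36 ≤ 36, profit 1·8 + 1·3 + 3·9 = 38.
Best is 43.

43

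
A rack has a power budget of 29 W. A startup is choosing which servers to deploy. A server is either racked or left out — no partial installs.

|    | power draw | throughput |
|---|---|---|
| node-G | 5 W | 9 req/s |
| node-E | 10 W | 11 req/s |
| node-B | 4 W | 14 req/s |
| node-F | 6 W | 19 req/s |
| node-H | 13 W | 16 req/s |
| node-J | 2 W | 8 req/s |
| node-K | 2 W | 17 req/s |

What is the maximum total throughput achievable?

78

Take node-G, node-E, node-B, node-F, node-J, and node-K: power draw 5 + 10 + 4 + 6 + 2 + 2 = 29 ≤ 29, throughput 9 + 11 + 14 + 19 + 8 + 17 = 78.
No other feasible combination does better.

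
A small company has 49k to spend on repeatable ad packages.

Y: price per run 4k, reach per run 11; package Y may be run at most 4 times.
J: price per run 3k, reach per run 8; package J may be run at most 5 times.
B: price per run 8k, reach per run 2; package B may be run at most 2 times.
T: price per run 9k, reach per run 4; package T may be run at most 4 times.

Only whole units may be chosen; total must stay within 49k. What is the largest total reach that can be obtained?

Take 4×Y, 5×J, and 2×T: price 49 ≤ 49, reach 4·11 + 5·8 + 2·4 = 92.
Y has the best ratio (11/4) and is taken to its limit of 4; remaining capacity is filled optimally with the others.

92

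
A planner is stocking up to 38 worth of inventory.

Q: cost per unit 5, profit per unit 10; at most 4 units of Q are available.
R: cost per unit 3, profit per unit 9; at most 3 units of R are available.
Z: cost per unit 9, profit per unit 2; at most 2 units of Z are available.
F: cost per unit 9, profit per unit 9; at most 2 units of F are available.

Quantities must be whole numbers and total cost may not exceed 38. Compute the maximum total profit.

This is a bounded integer knapsack.
4×Q, 3×R, and 1×Z: cost 38 ≤ 38, profit 4·10 + 3·9 + 1·2 = 69.
4×Q, 3×R, and 1×F: cost 38 ≤ 38, profit 4·10 + 3·9 + 1·9 = 76.
Best is 76.

76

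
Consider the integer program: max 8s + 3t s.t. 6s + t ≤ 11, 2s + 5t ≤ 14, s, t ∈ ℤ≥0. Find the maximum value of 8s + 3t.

Relaxing integrality, the LP optimum is 18.36 at (s,t) = (1.46, 2.21), which is not an integer point.
(s,t)=(1,2): 6·1+1·2=8≤11, 2·1+5·2=12≤14, objective 14.
(s,t)=(1,1): 6·1+1·1=7≤11, 2·1+5·1=7≤14, objective 11.
Maximum is 14 at (s,t)=(1,2).

14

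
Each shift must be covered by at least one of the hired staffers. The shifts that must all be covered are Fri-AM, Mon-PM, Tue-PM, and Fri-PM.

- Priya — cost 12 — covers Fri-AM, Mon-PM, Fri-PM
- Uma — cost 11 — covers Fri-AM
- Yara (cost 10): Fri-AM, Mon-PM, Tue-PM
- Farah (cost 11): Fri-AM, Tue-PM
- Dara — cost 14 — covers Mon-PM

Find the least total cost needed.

22

Choose Priya and Yara: together they cover Fri-AM, Mon-PM, Tue-PM, Fri-PM — every shift.
Total cost: 12 + 10 = 22.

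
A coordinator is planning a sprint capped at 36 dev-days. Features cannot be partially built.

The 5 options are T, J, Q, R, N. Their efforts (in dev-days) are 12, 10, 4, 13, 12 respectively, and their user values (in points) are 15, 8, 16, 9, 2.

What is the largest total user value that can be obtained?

Take T, Q, and R: effort 12 + 4 + 13 = 29 ≤ 36, user value 15 + 16 + 9 = 40.
No other feasible combination does better.

40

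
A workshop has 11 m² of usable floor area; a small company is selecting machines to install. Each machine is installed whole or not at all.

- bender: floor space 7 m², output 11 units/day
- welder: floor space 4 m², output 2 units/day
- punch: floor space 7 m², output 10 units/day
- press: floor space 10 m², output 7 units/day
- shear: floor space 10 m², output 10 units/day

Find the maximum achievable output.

Allowing fractional choices, the relaxed optimum would be about 16.7, but machines are indivisible.
bender + welder: floor space 7 + 4 = 11 ≤ 11, output 11 + 2 = 13.
bender: floor space 7 ≤ 11, output 11.
welder + punch: floor space 4 + 7 = 11 ≤ 11, output 2 + 10 = 12.
Best is bender and welder with total output 13.

13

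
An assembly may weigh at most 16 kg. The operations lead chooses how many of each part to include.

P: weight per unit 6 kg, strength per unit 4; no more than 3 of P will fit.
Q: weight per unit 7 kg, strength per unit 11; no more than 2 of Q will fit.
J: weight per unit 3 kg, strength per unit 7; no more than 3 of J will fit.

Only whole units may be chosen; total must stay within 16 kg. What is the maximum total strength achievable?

1×Q and 3×J: weight 16 ≤ 16, strength 1·11 + 3·7 = 32.
1×Q and 2×J: weight 13 ≤ 16, strength 1·11 + 2·7 = 25.
Best is 32.

32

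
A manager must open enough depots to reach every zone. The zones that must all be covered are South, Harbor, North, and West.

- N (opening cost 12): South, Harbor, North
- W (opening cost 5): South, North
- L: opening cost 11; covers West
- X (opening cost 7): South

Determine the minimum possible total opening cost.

23

This is an integer covering problem.
The greedy cost-per-new-zone heuristic would pick W, L, and N for 28, but a cheaper cover exists.
Choose N and L: together they cover South, Harbor, North, West — every zone.
Total opening cost: 12 + 11 = 23.
No cover costs less than 23.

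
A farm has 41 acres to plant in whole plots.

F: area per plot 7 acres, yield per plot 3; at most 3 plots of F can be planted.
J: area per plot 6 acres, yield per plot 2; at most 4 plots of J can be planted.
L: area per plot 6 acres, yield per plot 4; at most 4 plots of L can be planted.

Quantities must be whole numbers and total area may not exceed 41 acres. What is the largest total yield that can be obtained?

Take 2×F and 4×L: area 38 ≤ 41, yield 2·3 + 4·4 = 22.
L has the best ratio (4/6) and is taken to its limit of 4; remaining capacity is filled optimally with the others.

22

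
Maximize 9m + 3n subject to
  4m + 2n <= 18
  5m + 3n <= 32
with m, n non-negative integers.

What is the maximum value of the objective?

39

Relaxing integrality, the LP optimum is 40.50 at (m,n) = (4.5, 0), which is not an integer point.
(m,n)=(4,1): 4·4+2·1=18≤18, 5·4+3·1=23≤32, objective 39.
(m,n)=(4,0): 4·4+2·0=16≤18, 5·4+3·0=20≤32, objective 36.
(m,n)=(3,2): 4·3+2·2=16≤18, 5·3+3·2=21≤32, objective 33.
(m,n)=(3,1): 4·3+2·1=14≤18, 5·3+3·1=18≤32, objective 30.
The best lattice point is (4,1), giving 39.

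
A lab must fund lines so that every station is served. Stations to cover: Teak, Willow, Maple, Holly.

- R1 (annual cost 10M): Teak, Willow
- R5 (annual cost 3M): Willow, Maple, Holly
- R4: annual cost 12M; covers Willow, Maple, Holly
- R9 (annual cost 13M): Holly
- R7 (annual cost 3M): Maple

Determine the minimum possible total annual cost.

This is an integer covering problem.
Choose R1 and R5: together they cover Teak, Willow, Maple, Holly — every station.
Total annual cost: 10 + 3 = 13.
No cover costs less than 13.

13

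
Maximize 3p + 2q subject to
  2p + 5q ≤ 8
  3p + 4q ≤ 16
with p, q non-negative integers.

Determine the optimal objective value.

(p,q)=(4,0) is feasible, giving 12.
(p,q)=(3,0) is feasible, giving 9.
No feasible integer point exceeds 12.

12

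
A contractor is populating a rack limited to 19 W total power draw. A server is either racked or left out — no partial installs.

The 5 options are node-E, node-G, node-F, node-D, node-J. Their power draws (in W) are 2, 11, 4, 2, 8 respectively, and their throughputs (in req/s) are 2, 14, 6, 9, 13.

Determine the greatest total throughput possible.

Take node-E, node-G, node-F, and node-D: power draw 2 + 11 + 4 + 2 = 19 ≤ 19, throughput 2 + 14 + 6 + 9 = 31.
No other feasible combination does better.

31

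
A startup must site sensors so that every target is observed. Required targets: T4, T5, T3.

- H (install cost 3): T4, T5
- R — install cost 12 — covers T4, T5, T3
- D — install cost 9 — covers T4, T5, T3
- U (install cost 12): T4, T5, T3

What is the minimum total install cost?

9

The greedy cost-per-new-target heuristic would pick H and D for 12, but a cheaper cover exists.
D alone covers T4, T5, T3 — every target.
Total install cost: 9.
No cover costs less than 9.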